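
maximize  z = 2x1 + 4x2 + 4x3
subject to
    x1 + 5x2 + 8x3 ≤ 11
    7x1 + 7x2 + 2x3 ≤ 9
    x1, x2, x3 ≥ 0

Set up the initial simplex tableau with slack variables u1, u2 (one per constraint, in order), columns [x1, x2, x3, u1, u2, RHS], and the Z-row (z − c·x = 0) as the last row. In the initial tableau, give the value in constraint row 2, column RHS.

9

The RHS of constraint 2 is b_2 = 9.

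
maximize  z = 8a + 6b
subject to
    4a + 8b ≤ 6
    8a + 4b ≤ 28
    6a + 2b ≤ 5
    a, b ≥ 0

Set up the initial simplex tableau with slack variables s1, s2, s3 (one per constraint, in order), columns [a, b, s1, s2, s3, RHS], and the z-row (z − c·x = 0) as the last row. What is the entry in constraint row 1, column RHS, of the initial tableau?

6

The RHS of constraint 1 is b_1 = 6.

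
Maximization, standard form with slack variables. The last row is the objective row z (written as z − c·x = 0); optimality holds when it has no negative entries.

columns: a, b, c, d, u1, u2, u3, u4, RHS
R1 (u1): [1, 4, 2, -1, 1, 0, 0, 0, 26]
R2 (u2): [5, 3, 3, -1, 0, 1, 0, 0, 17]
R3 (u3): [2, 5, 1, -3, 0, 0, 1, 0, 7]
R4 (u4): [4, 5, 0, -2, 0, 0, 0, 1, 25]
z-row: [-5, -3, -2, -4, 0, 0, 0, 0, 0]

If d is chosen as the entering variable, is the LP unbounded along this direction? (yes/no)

Every constraint-row entry in column d is ≤ 0, so increasing d is unbounded.

yes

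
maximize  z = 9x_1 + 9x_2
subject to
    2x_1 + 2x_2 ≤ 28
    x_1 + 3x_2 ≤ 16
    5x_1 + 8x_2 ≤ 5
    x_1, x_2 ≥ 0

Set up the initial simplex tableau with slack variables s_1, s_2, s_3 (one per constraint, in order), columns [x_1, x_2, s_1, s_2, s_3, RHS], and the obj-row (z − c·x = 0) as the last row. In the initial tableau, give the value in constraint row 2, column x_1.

Constraint 2 has coefficient 1 on x_1.

1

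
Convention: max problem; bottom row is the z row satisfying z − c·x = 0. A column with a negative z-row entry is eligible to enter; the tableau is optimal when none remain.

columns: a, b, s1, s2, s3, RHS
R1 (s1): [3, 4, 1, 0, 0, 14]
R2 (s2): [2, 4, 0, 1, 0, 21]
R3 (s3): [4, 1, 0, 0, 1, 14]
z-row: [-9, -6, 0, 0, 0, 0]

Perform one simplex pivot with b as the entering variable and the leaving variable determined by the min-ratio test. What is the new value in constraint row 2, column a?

Ratio test on column b — row 1: 14/4 = 7/2; row 2: 21/4 = 21/4; row 3: 14/1 = 14. Minimum is 7/2 at row 1 (s1 leaves); pivot element 4.
Divide row 1 by 4; eliminate column b from the other rows.
Row 2 update in column a: 2 − 4·(3/4) = -1.

-1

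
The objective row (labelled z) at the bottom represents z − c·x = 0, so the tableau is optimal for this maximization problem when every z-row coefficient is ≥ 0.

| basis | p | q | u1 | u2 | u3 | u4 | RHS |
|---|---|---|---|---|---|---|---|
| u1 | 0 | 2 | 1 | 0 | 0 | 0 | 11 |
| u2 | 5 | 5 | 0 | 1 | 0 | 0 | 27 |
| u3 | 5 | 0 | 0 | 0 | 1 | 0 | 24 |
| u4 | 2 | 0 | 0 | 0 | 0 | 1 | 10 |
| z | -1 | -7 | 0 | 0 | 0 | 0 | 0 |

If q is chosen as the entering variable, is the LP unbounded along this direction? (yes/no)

Column q has positive entries in row(s) 1, 2, so the ratio test bounds it — not unbounded.

no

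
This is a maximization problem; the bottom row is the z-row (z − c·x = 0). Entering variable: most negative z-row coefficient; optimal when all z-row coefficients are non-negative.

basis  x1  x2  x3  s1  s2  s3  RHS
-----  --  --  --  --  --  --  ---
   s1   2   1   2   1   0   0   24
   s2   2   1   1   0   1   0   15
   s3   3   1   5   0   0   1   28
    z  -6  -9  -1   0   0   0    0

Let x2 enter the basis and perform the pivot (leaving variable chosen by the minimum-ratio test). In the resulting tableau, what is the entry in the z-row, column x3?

8

Ratio test on column x2 — row 1: 24/1 = 24; row 2: 15/1 = 15; row 3: 28/1 = 28. Minimum is 15 at row 2 (s2 leaves); pivot element 1.
Divide row 2 by 1; eliminate column x2 from the other rows.
z-row update in column x3: -1 − (-9)·1 = 8.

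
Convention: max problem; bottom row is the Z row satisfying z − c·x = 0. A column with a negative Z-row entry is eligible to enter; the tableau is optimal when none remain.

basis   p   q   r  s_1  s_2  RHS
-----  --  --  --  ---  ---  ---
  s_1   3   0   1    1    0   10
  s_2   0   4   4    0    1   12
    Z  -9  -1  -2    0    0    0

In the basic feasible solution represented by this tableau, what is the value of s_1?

s_1 is basic (row 1); its value is the RHS of that row, 10.

10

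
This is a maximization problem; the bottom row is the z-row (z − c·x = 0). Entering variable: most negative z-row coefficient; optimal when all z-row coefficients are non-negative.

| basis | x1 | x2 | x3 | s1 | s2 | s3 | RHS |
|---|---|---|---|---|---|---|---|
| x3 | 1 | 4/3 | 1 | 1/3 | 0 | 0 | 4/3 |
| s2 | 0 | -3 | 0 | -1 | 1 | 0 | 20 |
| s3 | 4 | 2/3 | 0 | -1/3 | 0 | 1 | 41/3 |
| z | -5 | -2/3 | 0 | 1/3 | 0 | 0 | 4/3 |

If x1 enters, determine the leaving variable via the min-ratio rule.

x3

Column x1 entries and ratios — x3: (4/3)/1 = 4/3; s2: 0 ≤ 0, skip; s3: (41/3)/4 = 41/12.
Smallest ratio is 4/3 in the row of x3, so x3 leaves.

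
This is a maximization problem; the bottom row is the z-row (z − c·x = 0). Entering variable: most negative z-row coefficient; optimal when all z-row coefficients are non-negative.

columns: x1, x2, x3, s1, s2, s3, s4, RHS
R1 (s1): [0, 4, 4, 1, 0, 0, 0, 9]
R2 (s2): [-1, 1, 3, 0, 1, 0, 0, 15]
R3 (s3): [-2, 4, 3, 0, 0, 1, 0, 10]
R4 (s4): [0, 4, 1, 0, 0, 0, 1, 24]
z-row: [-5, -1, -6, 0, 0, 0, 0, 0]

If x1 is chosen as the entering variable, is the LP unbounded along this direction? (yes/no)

Every constraint-row entry in column x1 is ≤ 0, so increasing x1 is unbounded.

yes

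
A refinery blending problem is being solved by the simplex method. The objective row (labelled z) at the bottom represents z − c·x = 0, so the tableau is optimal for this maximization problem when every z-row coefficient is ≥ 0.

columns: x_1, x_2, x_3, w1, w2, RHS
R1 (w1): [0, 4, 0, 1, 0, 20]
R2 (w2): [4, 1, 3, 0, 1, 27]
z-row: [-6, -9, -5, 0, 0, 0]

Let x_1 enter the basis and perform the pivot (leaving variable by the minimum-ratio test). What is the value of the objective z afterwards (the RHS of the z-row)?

81/2

Ratio test on column x_1 — row 1: entry 0 ≤ 0; row 2: 27/4 = 27/4. Minimum is 27/4 at row 2 (w2 leaves); pivot element 4.
Pivot on row 2; the z-row RHS becomes 0 − (-6)·(27/4) = 81/2.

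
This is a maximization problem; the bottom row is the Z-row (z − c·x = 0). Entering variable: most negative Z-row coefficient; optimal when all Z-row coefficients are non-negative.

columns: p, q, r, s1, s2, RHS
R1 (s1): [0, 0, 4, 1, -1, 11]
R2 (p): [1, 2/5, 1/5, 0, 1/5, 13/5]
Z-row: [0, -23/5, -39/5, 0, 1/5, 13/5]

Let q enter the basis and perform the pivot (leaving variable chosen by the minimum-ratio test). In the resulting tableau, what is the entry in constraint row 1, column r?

4

Ratio test on column q — row 1: entry 0 ≤ 0; row 2: (13/5)/(2/5) = 13/2. Minimum is 13/2 at row 2 (p leaves); pivot element 2/5.
Divide row 2 by 2/5; eliminate column q from the other rows.
Row 1 update in column r: 4 − 0·(1/2) = 4.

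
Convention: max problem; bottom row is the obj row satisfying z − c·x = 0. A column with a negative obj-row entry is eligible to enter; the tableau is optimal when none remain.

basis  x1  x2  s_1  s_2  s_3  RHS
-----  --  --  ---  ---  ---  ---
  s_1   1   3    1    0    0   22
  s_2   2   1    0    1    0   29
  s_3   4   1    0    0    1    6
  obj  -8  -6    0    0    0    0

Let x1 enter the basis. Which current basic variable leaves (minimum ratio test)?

Column x1 entries and ratios — s_1: 22/1 = 22; s_2: 29/2 = 29/2; s_3: 6/4 = 3/2.
Smallest ratio is 3/2 in the row of s_3, so s_3 leaves.

s_3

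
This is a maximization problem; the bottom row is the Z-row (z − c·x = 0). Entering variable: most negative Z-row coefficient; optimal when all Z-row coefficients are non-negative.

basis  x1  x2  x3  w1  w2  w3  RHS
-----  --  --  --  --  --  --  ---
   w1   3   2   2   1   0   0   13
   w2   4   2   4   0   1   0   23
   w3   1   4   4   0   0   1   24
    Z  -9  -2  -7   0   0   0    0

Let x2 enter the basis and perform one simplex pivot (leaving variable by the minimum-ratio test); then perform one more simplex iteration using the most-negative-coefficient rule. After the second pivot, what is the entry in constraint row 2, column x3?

Ratio test on column x2 — row 1: 13/2 = 13/2; row 2: 23/2 = 23/2; row 3: 24/4 = 6. Minimum is 6 at row 3 (w3 leaves); pivot element 4.
Divide row 3 by 4; eliminate column x2 from the other rows.
Second iteration: most negative Z-row entry is -17/2 in column x1, so x1 enters.
Ratio test on column x1 — row 1: 1/(5/2) = 2/5; row 2: 11/(7/2) = 22/7; row 3: 6/(1/4) = 24. Minimum is 2/5 at row 1 (w1 leaves); pivot element 5/2.
Divide row 1 by 5/2; eliminate column x1 from the other rows.
After both pivots, the entry at constraint row 2, column x3 is 2.

2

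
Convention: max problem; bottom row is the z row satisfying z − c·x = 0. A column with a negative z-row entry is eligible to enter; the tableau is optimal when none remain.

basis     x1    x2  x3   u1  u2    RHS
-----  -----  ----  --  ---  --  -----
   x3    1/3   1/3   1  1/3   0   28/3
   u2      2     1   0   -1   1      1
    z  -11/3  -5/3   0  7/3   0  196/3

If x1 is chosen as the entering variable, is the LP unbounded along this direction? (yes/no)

no

Column x1 has positive entries in row(s) 1, 2, so the ratio test bounds it — not unbounded.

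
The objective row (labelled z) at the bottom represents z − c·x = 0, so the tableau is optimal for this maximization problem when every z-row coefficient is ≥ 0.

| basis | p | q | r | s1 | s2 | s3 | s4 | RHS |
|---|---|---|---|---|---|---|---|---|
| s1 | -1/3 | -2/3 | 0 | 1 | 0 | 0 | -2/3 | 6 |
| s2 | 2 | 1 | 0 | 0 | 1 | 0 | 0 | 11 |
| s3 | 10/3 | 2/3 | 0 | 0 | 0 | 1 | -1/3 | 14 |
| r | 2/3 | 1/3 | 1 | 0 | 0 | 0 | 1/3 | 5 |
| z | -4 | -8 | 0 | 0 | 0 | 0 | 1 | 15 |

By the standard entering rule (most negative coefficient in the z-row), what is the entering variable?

Negative z-row entries: p: -4, q: -8.
The most negative is -8 in column q, so q enters.

q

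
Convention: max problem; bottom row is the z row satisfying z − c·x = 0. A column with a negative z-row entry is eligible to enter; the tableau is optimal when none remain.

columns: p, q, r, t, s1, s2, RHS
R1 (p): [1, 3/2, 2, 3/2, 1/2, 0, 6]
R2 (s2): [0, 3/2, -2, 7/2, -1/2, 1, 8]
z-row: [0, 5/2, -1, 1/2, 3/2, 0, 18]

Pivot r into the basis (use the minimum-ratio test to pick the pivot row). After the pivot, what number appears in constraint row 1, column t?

Ratio test on column r — row 1: 6/2 = 3; row 2: entry -2 ≤ 0. Minimum is 3 at row 1 (p leaves); pivot element 2.
Divide row 1 by 2; eliminate column r from the other rows.
In the new row 1, the t entry is the old entry divided by the pivot: (3/2)/2 = 3/4.

3/4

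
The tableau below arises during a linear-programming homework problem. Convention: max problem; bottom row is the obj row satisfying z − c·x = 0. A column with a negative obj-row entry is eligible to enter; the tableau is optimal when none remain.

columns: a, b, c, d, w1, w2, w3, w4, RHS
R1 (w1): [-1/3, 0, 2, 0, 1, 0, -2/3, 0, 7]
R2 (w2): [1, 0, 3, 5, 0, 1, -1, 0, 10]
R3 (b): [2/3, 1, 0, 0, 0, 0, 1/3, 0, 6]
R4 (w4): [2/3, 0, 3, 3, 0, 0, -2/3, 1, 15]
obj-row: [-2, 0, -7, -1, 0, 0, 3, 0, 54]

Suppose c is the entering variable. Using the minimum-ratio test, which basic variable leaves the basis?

w2

Column c entries and ratios — w1: 7/2 = 7/2; w2: 10/3 = 10/3; b: 0 ≤ 0, skip; w4: 15/3 = 5.
Smallest ratio is 10/3 in the row of w2, so w2 leaves.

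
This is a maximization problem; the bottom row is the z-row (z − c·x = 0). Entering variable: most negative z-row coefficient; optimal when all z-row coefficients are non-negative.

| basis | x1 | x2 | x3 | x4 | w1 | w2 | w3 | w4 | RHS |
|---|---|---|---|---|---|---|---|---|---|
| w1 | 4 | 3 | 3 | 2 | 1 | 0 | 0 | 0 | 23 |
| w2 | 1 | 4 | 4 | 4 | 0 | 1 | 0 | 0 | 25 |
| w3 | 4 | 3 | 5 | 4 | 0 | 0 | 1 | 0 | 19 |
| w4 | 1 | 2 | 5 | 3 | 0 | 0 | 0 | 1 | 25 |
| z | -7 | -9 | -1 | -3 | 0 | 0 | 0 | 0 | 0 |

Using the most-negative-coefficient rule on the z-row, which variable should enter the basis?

Negative z-row entries: x1: -7, x2: -9, x3: -1, x4: -3.
The most negative is -9 in column x2, so x2 enters.

x2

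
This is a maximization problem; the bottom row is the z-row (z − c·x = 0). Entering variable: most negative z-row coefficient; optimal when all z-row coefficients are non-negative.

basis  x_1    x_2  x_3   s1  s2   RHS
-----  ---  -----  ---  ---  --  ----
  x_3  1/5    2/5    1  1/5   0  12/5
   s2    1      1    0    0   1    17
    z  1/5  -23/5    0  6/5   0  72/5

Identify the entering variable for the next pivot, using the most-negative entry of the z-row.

x_2

Negative z-row entries: x_2: -23/5.
The most negative is -23/5 in column x_2, so x_2 enters.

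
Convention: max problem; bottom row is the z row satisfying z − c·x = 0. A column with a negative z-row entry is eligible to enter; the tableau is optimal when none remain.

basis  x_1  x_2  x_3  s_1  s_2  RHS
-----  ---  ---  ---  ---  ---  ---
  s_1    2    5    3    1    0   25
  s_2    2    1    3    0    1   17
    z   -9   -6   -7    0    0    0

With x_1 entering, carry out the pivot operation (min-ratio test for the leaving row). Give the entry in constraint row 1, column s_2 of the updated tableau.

-1

Ratio test on column x_1 — row 1: 25/2 = 25/2; row 2: 17/2 = 17/2. Minimum is 17/2 at row 2 (s_2 leaves); pivot element 2.
Divide row 2 by 2; eliminate column x_1 from the other rows.
Row 1 update in column s_2: 0 − 2·(1/2) = -1.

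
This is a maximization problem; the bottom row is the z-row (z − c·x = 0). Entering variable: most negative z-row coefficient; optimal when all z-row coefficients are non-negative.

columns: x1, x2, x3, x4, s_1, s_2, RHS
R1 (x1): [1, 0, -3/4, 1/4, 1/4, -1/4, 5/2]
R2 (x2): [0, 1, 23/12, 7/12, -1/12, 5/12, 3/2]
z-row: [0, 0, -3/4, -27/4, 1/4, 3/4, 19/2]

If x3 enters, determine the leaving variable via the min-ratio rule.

Column x3 entries and ratios — x1: -3/4 ≤ 0, skip; x2: (3/2)/(23/12) = 18/23.
Smallest ratio is 18/23 in the row of x2, so x2 leaves.

x2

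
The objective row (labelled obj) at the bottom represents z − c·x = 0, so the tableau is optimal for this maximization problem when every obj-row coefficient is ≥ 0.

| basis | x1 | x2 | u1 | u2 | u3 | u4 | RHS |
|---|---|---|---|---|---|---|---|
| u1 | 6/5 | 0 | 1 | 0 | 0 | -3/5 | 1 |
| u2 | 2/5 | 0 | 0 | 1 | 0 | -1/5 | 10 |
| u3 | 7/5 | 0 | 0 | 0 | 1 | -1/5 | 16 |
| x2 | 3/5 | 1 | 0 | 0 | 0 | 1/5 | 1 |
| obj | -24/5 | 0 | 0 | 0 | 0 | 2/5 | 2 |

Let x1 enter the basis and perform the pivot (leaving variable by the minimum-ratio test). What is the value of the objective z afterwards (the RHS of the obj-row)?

Ratio test on column x1 — row 1: 1/(6/5) = 5/6; row 2: 10/(2/5) = 25; row 3: 16/(7/5) = 80/7; row 4: 1/(3/5) = 5/3. Minimum is 5/6 at row 1 (u1 leaves); pivot element 6/5.
Pivot on row 1; the obj-row RHS becomes 2 − (-24/5)·(5/6) = 6.

6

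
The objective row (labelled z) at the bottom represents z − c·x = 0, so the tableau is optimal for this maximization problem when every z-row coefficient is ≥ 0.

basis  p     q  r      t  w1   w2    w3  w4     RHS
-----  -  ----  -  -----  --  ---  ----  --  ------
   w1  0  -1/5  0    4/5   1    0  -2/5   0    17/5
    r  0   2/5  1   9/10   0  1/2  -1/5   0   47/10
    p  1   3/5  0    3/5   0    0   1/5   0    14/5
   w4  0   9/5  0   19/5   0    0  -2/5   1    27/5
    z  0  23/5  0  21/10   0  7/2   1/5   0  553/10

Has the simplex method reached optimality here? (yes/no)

yes

Every z-row coefficient is ≥ 0, so the tableau is optimal.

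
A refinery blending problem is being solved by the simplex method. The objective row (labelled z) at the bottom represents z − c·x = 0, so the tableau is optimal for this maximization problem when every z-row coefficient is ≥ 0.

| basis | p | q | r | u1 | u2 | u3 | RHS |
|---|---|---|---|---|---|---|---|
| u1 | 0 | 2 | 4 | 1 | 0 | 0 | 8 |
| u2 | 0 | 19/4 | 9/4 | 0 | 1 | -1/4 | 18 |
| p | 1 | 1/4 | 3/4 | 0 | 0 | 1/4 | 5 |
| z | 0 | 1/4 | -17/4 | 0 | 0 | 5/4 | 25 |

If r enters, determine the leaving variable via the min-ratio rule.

Column r entries and ratios — u1: 8/4 = 2; u2: 18/(9/4) = 8; p: 5/(3/4) = 20/3.
Smallest ratio is 2 in the row of u1, so u1 leaves.

u1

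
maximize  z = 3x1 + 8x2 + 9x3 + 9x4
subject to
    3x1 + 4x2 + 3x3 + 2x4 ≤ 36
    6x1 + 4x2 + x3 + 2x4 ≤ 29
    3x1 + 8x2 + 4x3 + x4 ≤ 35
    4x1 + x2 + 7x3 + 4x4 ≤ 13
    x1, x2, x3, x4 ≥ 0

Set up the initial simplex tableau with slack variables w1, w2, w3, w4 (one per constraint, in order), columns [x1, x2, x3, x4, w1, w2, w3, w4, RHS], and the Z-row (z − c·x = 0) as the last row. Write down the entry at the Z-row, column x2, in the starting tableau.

-8

The Z-row carries the negated objective coefficients: the x2 entry is -8.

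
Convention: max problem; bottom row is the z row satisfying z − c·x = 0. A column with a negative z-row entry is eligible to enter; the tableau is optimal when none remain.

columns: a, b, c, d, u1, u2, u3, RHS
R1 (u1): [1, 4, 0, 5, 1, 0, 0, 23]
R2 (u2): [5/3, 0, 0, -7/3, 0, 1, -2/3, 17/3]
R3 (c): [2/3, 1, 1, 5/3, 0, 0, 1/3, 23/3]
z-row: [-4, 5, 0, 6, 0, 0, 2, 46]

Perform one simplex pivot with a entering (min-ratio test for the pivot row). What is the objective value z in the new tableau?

Ratio test on column a — row 1: 23/1 = 23; row 2: (17/3)/(5/3) = 17/5; row 3: (23/3)/(2/3) = 23/2. Minimum is 17/5 at row 2 (u2 leaves); pivot element 5/3.
Pivot on row 2; the z-row RHS becomes 46 − (-4)·(17/5) = 298/5.

298/5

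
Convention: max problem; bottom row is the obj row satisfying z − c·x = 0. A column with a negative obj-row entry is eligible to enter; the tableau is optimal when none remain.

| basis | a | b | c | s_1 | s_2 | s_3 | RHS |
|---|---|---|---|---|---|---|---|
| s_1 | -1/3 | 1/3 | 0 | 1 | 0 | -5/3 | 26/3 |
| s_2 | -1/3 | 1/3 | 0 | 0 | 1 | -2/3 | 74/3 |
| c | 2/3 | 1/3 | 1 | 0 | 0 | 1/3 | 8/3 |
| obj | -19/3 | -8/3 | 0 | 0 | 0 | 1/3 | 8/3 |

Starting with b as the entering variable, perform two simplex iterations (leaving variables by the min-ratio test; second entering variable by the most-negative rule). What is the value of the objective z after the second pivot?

28

Ratio test on column b — row 1: (26/3)/(1/3) = 26; row 2: (74/3)/(1/3) = 74; row 3: (8/3)/(1/3) = 8. Minimum is 8 at row 3 (c leaves); pivot element 1/3.
Pivot on row 3; the obj-row RHS becomes 8/3 − (-8/3)·8 = 24.
Next entering variable (most negative obj-row entry -1): a.
Ratio test on column a — row 1: entry -1 ≤ 0; row 2: entry -1 ≤ 0; row 3: 8/2 = 4. Minimum is 4 at row 3 (b leaves); pivot element 2.
After the second pivot the obj-row RHS is 24 − (-1)·4 = 28.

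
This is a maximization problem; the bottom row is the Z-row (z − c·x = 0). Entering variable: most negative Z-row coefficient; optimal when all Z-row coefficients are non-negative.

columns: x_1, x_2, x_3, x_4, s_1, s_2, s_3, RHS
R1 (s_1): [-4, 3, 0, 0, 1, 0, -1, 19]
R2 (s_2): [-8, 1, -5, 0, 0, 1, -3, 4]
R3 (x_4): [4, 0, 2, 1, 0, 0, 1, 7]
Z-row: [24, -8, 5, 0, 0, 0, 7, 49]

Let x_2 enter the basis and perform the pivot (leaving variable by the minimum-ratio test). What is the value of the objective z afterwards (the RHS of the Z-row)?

81

Ratio test on column x_2 — row 1: 19/3 = 19/3; row 2: 4/1 = 4; row 3: entry 0 ≤ 0. Minimum is 4 at row 2 (s_2 leaves); pivot element 1.
Pivot on row 2; the Z-row RHS becomes 49 − (-8)·4 = 81.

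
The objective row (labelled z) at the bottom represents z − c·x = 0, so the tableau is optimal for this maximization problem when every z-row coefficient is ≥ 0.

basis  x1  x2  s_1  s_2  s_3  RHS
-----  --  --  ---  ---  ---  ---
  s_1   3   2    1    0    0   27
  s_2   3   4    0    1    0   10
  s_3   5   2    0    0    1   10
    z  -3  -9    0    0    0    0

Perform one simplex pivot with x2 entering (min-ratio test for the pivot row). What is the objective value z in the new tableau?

Ratio test on column x2 — row 1: 27/2 = 27/2; row 2: 10/4 = 5/2; row 3: 10/2 = 5. Minimum is 5/2 at row 2 (s_2 leaves); pivot element 4.
Pivot on row 2; the z-row RHS becomes 0 − (-9)·(5/2) = 45/2.

45/2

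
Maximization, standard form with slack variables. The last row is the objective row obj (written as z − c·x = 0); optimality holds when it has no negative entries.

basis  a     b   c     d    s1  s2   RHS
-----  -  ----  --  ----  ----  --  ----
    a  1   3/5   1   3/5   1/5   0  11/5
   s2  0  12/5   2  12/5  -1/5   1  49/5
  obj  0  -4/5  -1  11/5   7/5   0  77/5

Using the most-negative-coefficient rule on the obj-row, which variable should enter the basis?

Negative obj-row entries: b: -4/5, c: -1.
The most negative is -1 in column c, so c enters.

c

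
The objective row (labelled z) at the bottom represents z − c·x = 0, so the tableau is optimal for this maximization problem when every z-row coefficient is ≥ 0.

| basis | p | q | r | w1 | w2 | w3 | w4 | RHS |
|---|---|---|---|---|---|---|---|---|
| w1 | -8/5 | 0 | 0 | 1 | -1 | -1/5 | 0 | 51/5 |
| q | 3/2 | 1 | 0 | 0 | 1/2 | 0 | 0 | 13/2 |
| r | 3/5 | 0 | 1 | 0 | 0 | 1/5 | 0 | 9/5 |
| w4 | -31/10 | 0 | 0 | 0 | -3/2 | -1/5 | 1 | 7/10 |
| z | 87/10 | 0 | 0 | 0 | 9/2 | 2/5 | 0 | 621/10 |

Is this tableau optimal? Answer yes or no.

Every z-row coefficient is ≥ 0, so the tableau is optimal.

yes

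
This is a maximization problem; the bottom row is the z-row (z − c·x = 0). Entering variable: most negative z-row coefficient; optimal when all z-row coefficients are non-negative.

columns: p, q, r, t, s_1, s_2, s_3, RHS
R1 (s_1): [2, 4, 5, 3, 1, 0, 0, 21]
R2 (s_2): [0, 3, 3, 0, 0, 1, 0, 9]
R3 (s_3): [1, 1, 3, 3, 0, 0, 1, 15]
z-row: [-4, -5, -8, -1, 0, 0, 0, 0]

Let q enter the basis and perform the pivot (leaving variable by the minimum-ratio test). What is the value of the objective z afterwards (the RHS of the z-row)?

Ratio test on column q — row 1: 21/4 = 21/4; row 2: 9/3 = 3; row 3: 15/1 = 15. Minimum is 3 at row 2 (s_2 leaves); pivot element 3.
Pivot on row 2; the z-row RHS becomes 0 − (-5)·3 = 15.

15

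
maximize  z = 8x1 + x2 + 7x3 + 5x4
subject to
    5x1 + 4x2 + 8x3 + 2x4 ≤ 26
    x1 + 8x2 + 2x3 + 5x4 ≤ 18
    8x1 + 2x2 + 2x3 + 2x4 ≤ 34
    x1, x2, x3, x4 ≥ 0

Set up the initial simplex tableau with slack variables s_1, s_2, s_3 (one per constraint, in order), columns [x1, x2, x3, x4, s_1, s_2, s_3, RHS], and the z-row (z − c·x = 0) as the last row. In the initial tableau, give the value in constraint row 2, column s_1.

0

Slack s_1 belongs to constraint 1; its column is the unit vector e_1, so the entry in row 2 is 0.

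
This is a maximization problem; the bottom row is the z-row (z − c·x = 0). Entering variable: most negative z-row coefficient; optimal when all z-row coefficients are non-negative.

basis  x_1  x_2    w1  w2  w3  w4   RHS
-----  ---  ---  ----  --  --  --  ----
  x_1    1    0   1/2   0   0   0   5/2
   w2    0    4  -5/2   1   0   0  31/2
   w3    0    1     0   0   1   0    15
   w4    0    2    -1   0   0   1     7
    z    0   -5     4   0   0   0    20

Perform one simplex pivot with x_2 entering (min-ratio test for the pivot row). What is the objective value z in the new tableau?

Ratio test on column x_2 — row 1: entry 0 ≤ 0; row 2: (31/2)/4 = 31/8; row 3: 15/1 = 15; row 4: 7/2 = 7/2. Minimum is 7/2 at row 4 (w4 leaves); pivot element 2.
Pivot on row 4; the z-row RHS becomes 20 − (-5)·(7/2) = 75/2.

75/2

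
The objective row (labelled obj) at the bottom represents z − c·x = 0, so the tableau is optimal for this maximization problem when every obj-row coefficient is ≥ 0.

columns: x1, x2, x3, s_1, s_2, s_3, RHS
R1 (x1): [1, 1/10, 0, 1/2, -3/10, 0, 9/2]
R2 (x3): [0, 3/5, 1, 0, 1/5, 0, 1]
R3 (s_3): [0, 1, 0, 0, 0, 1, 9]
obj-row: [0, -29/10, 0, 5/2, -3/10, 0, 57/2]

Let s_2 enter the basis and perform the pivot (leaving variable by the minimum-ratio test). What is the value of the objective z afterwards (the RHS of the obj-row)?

30

Ratio test on column s_2 — row 1: entry -3/10 ≤ 0; row 2: 1/(1/5) = 5; row 3: entry 0 ≤ 0. Minimum is 5 at row 2 (x3 leaves); pivot element 1/5.
Pivot on row 2; the obj-row RHS becomes 57/2 − (-3/10)·5 = 30.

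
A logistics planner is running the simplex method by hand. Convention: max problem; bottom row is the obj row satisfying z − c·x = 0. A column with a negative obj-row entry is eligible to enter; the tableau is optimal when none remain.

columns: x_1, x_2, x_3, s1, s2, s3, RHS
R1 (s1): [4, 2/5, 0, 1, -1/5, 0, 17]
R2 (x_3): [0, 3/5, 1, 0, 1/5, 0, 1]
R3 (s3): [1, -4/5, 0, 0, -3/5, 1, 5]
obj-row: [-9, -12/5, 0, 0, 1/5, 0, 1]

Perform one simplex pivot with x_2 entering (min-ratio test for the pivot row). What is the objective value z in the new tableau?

5

Ratio test on column x_2 — row 1: 17/(2/5) = 85/2; row 2: 1/(3/5) = 5/3; row 3: entry -4/5 ≤ 0. Minimum is 5/3 at row 2 (x_3 leaves); pivot element 3/5.
Pivot on row 2; the obj-row RHS becomes 1 − (-12/5)·(5/3) = 5.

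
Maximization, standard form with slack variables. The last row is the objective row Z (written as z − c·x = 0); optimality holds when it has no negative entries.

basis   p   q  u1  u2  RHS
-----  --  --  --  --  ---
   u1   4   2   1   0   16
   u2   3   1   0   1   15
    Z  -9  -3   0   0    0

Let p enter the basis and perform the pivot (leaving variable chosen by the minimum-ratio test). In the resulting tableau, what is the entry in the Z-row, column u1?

Ratio test on column p — row 1: 16/4 = 4; row 2: 15/3 = 5. Minimum is 4 at row 1 (u1 leaves); pivot element 4.
Divide row 1 by 4; eliminate column p from the other rows.
Z-row update in column u1: 0 − (-9)·(1/4) = 9/4.

9/4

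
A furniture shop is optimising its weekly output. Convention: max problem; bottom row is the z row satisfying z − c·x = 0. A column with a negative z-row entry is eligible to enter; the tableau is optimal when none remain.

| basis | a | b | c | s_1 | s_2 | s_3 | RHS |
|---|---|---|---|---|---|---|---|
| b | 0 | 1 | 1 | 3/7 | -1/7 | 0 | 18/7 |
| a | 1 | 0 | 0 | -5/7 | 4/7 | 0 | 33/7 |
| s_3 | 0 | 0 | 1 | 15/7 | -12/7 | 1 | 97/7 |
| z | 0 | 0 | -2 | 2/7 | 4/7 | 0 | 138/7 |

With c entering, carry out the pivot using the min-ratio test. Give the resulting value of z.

174/7

Ratio test on column c — row 1: (18/7)/1 = 18/7; row 2: entry 0 ≤ 0; row 3: (97/7)/1 = 97/7. Minimum is 18/7 at row 1 (b leaves); pivot element 1.
Pivot on row 1; the z-row RHS becomes 138/7 − (-2)·(18/7) = 174/7.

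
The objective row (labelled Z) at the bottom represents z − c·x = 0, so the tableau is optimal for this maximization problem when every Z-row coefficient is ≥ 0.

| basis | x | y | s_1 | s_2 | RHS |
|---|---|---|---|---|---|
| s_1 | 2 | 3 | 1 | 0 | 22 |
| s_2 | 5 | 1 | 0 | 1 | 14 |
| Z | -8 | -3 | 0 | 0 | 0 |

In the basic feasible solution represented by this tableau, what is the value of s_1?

s_1 is basic (row 1); its value is the RHS of that row, 22.

22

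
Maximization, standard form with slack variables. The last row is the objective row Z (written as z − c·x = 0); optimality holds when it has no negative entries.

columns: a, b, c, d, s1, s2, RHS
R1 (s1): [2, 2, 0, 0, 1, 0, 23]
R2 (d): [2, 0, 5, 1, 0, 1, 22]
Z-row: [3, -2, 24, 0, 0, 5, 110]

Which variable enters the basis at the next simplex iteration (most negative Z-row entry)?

Negative Z-row entries: b: -2.
The most negative is -2 in column b, so b enters.

b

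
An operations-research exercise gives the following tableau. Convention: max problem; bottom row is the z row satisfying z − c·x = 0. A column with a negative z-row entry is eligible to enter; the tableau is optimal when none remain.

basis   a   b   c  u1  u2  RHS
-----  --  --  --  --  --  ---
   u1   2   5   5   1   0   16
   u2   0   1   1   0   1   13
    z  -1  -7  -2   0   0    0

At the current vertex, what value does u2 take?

u2 is basic (row 2); its value is the RHS of that row, 13.

13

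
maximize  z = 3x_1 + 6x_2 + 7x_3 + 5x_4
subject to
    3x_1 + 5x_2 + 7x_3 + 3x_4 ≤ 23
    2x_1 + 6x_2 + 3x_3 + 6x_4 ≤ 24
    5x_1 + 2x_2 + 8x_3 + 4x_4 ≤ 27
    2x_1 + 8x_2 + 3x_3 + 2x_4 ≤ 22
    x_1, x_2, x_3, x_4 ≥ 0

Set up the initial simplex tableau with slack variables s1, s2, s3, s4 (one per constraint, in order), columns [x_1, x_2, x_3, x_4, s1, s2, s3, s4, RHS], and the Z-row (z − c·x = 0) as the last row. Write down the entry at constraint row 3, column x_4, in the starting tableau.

4

Constraint 3 has coefficient 4 on x_4.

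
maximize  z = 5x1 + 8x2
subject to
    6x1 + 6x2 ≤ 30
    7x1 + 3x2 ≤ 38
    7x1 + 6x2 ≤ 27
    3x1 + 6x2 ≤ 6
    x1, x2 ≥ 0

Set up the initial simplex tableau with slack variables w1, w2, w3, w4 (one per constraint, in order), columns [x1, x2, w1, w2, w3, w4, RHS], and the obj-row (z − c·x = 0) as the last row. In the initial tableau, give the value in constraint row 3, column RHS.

27

The RHS of constraint 3 is b_3 = 27.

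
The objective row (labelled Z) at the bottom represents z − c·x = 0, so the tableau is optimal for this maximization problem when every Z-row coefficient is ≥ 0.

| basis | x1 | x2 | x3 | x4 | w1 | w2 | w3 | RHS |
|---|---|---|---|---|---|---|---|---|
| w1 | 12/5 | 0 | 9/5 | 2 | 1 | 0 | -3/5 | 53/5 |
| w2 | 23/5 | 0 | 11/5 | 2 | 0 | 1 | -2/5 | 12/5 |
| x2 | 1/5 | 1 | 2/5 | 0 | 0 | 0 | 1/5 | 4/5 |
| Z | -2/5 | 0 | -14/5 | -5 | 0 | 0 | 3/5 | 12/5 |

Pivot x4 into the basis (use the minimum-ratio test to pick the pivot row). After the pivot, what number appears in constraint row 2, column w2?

1/2

Ratio test on column x4 — row 1: (53/5)/2 = 53/10; row 2: (12/5)/2 = 6/5; row 3: entry 0 ≤ 0. Minimum is 6/5 at row 2 (w2 leaves); pivot element 2.
Divide row 2 by 2; eliminate column x4 from the other rows.
In the new row 2, the w2 entry is the old entry divided by the pivot: 1/2 = 1/2.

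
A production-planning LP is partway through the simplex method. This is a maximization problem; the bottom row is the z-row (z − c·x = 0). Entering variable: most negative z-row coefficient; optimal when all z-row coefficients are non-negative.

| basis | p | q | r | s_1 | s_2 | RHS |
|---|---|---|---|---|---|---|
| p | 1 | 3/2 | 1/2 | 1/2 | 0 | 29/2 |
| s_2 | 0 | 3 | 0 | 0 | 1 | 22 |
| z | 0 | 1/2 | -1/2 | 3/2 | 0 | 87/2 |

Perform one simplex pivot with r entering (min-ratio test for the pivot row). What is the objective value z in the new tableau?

58

Ratio test on column r — row 1: (29/2)/(1/2) = 29; row 2: entry 0 ≤ 0. Minimum is 29 at row 1 (p leaves); pivot element 1/2.
Pivot on row 1; the z-row RHS becomes 87/2 − (-1/2)·29 = 58.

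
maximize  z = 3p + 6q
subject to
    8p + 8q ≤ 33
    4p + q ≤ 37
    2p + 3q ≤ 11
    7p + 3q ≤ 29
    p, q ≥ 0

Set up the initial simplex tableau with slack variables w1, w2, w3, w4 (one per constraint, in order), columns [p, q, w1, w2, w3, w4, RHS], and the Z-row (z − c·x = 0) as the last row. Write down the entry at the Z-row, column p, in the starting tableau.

-3

The Z-row carries the negated objective coefficients: the p entry is -3.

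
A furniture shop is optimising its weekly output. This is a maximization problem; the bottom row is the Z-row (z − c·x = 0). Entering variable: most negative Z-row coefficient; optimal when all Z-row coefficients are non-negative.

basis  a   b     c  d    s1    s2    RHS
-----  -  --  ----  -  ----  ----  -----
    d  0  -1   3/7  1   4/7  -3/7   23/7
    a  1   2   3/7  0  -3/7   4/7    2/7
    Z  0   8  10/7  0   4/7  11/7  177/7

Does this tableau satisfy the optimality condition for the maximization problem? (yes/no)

Every Z-row coefficient is ≥ 0, so the tableau is optimal.

yes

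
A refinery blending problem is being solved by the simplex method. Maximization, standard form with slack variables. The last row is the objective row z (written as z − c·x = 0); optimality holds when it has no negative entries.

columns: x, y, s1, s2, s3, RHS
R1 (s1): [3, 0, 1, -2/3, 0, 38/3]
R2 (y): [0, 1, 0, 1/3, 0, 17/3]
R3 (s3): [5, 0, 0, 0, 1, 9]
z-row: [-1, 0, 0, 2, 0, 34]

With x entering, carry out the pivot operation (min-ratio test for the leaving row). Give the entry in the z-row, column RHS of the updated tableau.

179/5

Ratio test on column x — row 1: (38/3)/3 = 38/9; row 2: entry 0 ≤ 0; row 3: 9/5 = 9/5. Minimum is 9/5 at row 3 (s3 leaves); pivot element 5.
Divide row 3 by 5; eliminate column x from the other rows.
z-row update in column RHS: 34 − (-1)·(9/5) = 179/5.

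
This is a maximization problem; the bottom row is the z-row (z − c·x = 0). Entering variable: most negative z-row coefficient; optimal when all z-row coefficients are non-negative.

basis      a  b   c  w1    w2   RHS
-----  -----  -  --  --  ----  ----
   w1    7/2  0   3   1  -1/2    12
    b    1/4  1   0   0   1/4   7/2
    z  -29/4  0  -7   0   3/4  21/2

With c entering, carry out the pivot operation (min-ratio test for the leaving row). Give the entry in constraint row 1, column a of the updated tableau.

Ratio test on column c — row 1: 12/3 = 4; row 2: entry 0 ≤ 0. Minimum is 4 at row 1 (w1 leaves); pivot element 3.
Divide row 1 by 3; eliminate column c from the other rows.
In the new row 1, the a entry is the old entry divided by the pivot: (7/2)/3 = 7/6.

7/6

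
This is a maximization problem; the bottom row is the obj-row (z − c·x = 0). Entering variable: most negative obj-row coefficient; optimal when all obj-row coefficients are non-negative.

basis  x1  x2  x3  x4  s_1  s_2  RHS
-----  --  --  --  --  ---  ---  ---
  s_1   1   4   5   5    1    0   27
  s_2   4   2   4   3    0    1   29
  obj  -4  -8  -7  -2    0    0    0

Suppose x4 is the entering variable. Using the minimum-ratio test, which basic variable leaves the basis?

Column x4 entries and ratios — s_1: 27/5 = 27/5; s_2: 29/3 = 29/3.
Smallest ratio is 27/5 in the row of s_1, so s_1 leaves.

s_1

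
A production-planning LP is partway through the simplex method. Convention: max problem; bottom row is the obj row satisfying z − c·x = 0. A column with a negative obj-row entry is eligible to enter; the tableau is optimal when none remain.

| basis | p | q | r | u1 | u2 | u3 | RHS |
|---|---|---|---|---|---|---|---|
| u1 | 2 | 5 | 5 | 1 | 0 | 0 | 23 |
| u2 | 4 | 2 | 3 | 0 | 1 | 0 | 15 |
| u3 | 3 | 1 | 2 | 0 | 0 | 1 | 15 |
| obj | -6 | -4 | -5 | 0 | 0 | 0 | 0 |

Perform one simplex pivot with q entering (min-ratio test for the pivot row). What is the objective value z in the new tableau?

Ratio test on column q — row 1: 23/5 = 23/5; row 2: 15/2 = 15/2; row 3: 15/1 = 15. Minimum is 23/5 at row 1 (u1 leaves); pivot element 5.
Pivot on row 1; the obj-row RHS becomes 0 − (-4)·(23/5) = 92/5.

92/5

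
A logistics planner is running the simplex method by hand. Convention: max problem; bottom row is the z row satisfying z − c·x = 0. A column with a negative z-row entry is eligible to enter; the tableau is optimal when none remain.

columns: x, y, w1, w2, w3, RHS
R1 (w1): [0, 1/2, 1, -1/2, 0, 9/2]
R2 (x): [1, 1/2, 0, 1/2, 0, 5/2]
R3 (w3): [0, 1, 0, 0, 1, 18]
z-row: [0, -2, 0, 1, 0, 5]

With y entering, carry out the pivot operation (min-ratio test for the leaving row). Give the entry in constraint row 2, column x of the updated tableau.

2

Ratio test on column y — row 1: (9/2)/(1/2) = 9; row 2: (5/2)/(1/2) = 5; row 3: 18/1 = 18. Minimum is 5 at row 2 (x leaves); pivot element 1/2.
Divide row 2 by 1/2; eliminate column y from the other rows.
In the new row 2, the x entry is the old entry divided by the pivot: 1/(1/2) = 2.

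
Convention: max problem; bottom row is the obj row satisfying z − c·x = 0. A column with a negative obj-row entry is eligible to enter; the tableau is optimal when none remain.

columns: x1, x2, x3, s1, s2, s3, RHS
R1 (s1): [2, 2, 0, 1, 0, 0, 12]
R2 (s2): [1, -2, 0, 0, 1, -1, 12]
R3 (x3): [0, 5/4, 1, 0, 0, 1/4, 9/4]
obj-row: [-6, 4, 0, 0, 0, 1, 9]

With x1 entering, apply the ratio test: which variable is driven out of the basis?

s1

Column x1 entries and ratios — s1: 12/2 = 6; s2: 12/1 = 12; x3: 0 ≤ 0, skip.
Smallest ratio is 6 in the row of s1, so s1 leaves.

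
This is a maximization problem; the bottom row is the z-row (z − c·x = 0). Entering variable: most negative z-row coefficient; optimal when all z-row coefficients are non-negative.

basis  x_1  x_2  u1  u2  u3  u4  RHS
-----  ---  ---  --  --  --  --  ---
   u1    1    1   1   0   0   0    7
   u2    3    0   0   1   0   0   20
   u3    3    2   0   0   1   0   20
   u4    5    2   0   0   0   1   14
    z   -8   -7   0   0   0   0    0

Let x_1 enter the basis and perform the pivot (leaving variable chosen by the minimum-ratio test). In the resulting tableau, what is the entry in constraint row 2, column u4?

-3/5

Ratio test on column x_1 — row 1: 7/1 = 7; row 2: 20/3 = 20/3; row 3: 20/3 = 20/3; row 4: 14/5 = 14/5. Minimum is 14/5 at row 4 (u4 leaves); pivot element 5.
Divide row 4 by 5; eliminate column x_1 from the other rows.
Row 2 update in column u4: 0 − 3·(1/5) = -3/5.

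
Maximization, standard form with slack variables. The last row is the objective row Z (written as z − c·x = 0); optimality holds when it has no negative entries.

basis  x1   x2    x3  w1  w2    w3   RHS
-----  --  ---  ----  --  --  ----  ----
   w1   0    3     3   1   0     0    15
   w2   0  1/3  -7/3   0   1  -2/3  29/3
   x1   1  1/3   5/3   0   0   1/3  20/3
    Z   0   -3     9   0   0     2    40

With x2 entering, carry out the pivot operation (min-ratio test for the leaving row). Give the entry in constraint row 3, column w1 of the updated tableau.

Ratio test on column x2 — row 1: 15/3 = 5; row 2: (29/3)/(1/3) = 29; row 3: (20/3)/(1/3) = 20. Minimum is 5 at row 1 (w1 leaves); pivot element 3.
Divide row 1 by 3; eliminate column x2 from the other rows.
Row 3 update in column w1: 0 − (1/3)·(1/3) = -1/9.

-1/9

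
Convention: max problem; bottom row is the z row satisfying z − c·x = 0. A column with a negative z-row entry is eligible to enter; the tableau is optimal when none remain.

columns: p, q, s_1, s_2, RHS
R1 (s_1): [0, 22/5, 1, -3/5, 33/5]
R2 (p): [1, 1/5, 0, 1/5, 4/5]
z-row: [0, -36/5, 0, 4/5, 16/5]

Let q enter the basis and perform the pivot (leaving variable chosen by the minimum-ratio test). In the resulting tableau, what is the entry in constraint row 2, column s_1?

-1/22

Ratio test on column q — row 1: (33/5)/(22/5) = 3/2; row 2: (4/5)/(1/5) = 4. Minimum is 3/2 at row 1 (s_1 leaves); pivot element 22/5.
Divide row 1 by 22/5; eliminate column q from the other rows.
Row 2 update in column s_1: 0 − (1/5)·(5/22) = -1/22.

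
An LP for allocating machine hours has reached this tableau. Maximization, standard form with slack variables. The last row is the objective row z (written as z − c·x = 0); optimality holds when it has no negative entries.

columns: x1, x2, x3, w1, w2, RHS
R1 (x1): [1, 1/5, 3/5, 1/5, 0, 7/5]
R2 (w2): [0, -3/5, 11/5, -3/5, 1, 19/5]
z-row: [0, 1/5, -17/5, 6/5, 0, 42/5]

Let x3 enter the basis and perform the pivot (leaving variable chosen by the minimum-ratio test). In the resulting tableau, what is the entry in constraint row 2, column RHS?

Ratio test on column x3 — row 1: (7/5)/(3/5) = 7/3; row 2: (19/5)/(11/5) = 19/11. Minimum is 19/11 at row 2 (w2 leaves); pivot element 11/5.
Divide row 2 by 11/5; eliminate column x3 from the other rows.
In the new row 2, the RHS entry is the old entry divided by the pivot: (19/5)/(11/5) = 19/11.

19/11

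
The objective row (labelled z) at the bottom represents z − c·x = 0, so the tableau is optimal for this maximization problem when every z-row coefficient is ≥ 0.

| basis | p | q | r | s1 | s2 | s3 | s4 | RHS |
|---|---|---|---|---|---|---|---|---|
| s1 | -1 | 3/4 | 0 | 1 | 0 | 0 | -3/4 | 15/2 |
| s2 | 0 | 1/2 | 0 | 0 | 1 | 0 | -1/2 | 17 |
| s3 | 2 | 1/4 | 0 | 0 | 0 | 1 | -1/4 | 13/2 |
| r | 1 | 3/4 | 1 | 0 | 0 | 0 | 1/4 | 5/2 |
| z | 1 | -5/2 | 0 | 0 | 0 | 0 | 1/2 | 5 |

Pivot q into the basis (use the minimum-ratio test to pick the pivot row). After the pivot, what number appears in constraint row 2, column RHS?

46/3

Ratio test on column q — row 1: (15/2)/(3/4) = 10; row 2: 17/(1/2) = 34; row 3: (13/2)/(1/4) = 26; row 4: (5/2)/(3/4) = 10/3. Minimum is 10/3 at row 4 (r leaves); pivot element 3/4.
Divide row 4 by 3/4; eliminate column q from the other rows.
Row 2 update in column RHS: 17 − (1/2)·(10/3) = 46/3.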